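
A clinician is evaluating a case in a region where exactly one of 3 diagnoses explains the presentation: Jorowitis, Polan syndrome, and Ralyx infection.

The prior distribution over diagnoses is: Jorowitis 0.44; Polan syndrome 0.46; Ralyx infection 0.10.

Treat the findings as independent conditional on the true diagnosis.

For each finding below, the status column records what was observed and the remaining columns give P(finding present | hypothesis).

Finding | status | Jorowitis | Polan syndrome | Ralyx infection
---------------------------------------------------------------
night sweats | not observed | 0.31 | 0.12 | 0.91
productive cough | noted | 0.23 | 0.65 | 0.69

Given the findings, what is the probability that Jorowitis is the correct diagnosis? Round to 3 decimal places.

By Bayes' rule with conditional independence, the unnormalized weight for each hypothesis is prior × ∏ likelihoods (using 1 − P(present | H) for each absent finding):
  Jorowitis: 0.44 × (1 − 0.31) × 0.23 = 0.069828
  Polan syndrome: 0.46 × (1 − 0.12) × 0.65 = 0.26312
  Ralyx infection: 0.10 × (1 − 0.91) × 0.69 = 0.00621
Marginal likelihood of the evidence = 0.33916.
P(Jorowitis | evidence) = 0.069828 / 0.33916 ≈ 0.206.

0.206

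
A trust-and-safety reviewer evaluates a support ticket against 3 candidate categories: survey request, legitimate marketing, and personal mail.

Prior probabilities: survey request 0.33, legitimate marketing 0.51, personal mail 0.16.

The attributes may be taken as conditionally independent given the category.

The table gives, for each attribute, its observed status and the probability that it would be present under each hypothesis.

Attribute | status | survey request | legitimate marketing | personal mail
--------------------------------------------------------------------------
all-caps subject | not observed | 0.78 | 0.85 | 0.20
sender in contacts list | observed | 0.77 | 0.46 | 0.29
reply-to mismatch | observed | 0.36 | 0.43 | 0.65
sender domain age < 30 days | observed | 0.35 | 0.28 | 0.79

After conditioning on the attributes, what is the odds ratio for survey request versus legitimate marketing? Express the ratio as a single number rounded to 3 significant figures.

The normalizing constant cancels in an odds ratio, so compute prior × likelihood for the two hypotheses only (using 1 − P(present | H) for each absent attribute):
  survey request: 0.33 × (1 − 0.78) × 0.77 × 0.36 × 0.35 = 0.0070437
  legitimate marketing: 0.51 × (1 − 0.85) × 0.46 × 0.43 × 0.28 = 0.0042369
Odds(survey request : legitimate marketing) = 0.0070437 / 0.0042369 ≈ 1.66.

1.66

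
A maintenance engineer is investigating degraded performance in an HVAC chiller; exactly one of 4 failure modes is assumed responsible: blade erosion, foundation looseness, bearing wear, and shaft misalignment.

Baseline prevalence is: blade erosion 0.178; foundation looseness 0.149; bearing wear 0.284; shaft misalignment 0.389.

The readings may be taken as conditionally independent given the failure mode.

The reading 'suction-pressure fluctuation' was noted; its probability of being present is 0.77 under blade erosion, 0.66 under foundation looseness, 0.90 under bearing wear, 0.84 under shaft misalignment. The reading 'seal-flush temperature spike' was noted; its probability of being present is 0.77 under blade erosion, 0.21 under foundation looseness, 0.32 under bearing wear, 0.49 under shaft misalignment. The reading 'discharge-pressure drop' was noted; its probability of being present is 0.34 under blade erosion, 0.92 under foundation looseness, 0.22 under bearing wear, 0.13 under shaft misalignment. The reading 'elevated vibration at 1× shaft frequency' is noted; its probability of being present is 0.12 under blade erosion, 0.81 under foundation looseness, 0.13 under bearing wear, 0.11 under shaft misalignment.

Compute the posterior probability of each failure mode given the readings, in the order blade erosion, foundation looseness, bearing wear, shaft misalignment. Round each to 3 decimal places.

0.177, 0.633, 0.096, 0.094

For each hypothesis, the unnormalized posterior weight is prior × product of the reading likelihoods:
  blade erosion: 0.178 × 0.77 × 0.77 × 0.34 × 0.12 = 0.0043059
  foundation looseness: 0.149 × 0.66 × 0.21 × 0.92 × 0.81 = 0.015389
  bearing wear: 0.284 × 0.90 × 0.32 × 0.22 × 0.13 = 0.0023393
  shaft misalignment: 0.389 × 0.84 × 0.49 × 0.13 × 0.11 = 0.0022896
The unnormalized weights sum to 0.024324.
P(blade erosion | evidence) = 0.0043059 / 0.024324 ≈ 0.177
P(foundation looseness | evidence) = 0.015389 / 0.024324 ≈ 0.633
P(bearing wear | evidence) = 0.0023393 / 0.024324 ≈ 0.096
P(shaft misalignment | evidence) = 0.0022896 / 0.024324 ≈ 0.094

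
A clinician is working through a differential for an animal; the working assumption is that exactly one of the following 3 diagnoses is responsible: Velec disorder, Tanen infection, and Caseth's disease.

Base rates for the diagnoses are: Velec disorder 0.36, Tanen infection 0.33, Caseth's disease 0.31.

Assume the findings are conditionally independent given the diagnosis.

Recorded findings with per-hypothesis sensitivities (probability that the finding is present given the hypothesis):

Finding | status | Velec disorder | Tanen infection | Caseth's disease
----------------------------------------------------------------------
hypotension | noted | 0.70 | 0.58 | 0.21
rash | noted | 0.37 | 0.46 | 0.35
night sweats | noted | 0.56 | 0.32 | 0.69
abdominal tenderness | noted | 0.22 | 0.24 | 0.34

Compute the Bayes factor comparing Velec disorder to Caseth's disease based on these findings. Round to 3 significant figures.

Take the product of per-finding likelihoods under each hypothesis, then divide.
  Velec disorder: 0.70 × 0.37 × 0.56 × 0.22 = 0.031909
  Caseth's disease: 0.21 × 0.35 × 0.69 × 0.34 = 0.017243
Bayes factor = 0.031909 / 0.017243 ≈ 1.85

1.85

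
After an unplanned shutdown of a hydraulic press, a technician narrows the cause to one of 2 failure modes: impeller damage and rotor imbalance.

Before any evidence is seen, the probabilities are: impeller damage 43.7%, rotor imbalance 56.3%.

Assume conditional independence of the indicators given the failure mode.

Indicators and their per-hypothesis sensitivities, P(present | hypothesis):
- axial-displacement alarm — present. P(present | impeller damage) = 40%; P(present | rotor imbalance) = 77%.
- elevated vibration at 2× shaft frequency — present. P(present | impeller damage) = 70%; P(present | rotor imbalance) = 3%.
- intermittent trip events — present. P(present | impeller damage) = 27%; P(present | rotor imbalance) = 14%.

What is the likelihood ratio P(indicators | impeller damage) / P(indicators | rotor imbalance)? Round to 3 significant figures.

23.4

Joint likelihood of the indicator pattern under each hypothesis:
  impeller damage: 0.40 × 0.70 × 0.27 = 0.0756
  rotor imbalance: 0.77 × 0.03 × 0.14 = 0.003234
Bayes factor = 0.0756 / 0.003234 ≈ 23.4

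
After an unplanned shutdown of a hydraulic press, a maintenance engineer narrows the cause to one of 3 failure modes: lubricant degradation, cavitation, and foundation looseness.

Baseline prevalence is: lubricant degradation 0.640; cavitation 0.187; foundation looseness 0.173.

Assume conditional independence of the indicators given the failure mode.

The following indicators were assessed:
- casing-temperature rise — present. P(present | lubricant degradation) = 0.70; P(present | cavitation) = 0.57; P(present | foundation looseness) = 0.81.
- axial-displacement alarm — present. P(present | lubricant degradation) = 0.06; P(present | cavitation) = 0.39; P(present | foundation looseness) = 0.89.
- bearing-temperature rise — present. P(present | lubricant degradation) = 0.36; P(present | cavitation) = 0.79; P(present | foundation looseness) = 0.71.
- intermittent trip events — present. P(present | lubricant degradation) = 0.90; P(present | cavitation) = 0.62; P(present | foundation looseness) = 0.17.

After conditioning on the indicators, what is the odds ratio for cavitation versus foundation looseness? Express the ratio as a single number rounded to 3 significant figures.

The normalizing constant cancels in an odds ratio, so compute prior × likelihood for the two hypotheses only:
  cavitation: 0.187 × 0.57 × 0.39 × 0.79 × 0.62 = 0.020361
  foundation looseness: 0.173 × 0.81 × 0.89 × 0.71 × 0.17 = 0.015053
Odds(cavitation : foundation looseness) = 0.020361 / 0.015053 ≈ 1.35.

1.35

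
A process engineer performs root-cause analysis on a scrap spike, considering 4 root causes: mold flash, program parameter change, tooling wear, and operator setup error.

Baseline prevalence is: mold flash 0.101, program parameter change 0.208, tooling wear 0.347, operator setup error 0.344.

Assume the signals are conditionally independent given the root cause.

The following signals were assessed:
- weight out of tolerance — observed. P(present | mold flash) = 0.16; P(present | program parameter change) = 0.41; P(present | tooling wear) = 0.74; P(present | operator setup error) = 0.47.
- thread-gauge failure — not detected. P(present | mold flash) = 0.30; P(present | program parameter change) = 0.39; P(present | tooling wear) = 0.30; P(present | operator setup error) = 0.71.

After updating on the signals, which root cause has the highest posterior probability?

tooling wear

For each hypothesis, the unnormalized posterior weight is prior × product of the signal likelihoods (using 1 − P(present | H) for each absent signal):
  mold flash: 0.101 × 0.16 × (1 − 0.30) = 0.011312
  program parameter change: 0.208 × 0.41 × (1 − 0.39) = 0.052021
  tooling wear: 0.347 × 0.74 × (1 − 0.30) = 0.17975
  operator setup error: 0.344 × 0.47 × (1 − 0.71) = 0.046887
Marginal likelihood of the evidence = 0.28997.
P(mold flash | evidence) ≈ 0.011312 / 0.28997 ≈ 0.039
P(program parameter change | evidence) ≈ 0.052021 / 0.28997 ≈ 0.179
P(tooling wear | evidence) ≈ 0.17975 / 0.28997 ≈ 0.620
P(operator setup error | evidence) ≈ 0.046887 / 0.28997 ≈ 0.162
The largest is 0.620, so tooling wear is most probable.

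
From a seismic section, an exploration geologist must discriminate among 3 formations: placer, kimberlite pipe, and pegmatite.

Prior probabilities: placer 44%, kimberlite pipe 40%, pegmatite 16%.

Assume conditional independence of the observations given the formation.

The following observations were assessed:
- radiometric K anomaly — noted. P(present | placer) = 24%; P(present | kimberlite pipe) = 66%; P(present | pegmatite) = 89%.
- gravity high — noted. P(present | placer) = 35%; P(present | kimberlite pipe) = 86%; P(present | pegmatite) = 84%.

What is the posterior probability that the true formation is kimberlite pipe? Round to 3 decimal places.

0.592

By Bayes' rule with conditional independence, the unnormalized weight for each hypothesis is prior × ∏ likelihoods:
  placer: 0.44 × 0.24 × 0.35 = 0.03696
  kimberlite pipe: 0.40 × 0.66 × 0.86 = 0.22704
  pegmatite: 0.16 × 0.89 × 0.84 = 0.11962
Normalizing constant Z = 0.03696 + 0.22704 + 0.11962 = 0.38362.
P(kimberlite pipe | evidence) = 0.22704 / 0.38362 ≈ 0.592.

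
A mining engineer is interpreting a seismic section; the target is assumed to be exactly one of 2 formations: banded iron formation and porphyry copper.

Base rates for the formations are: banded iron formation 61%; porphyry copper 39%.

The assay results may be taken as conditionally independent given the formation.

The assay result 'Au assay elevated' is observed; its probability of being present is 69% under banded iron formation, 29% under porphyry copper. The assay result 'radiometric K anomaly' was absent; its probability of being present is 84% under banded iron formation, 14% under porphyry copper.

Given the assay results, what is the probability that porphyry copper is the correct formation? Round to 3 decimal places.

0.591

For each hypothesis, the unnormalized posterior weight is prior × product of the assay result likelihoods (using 1 − P(present | H) for each absent assay result):
  banded iron formation: 0.61 × 0.69 × (1 − 0.84) = 0.067344
  porphyry copper: 0.39 × 0.29 × (1 − 0.14) = 0.097266
Marginal likelihood of the evidence = 0.16461.
P(porphyry copper | evidence) = 0.097266 / 0.16461 ≈ 0.591.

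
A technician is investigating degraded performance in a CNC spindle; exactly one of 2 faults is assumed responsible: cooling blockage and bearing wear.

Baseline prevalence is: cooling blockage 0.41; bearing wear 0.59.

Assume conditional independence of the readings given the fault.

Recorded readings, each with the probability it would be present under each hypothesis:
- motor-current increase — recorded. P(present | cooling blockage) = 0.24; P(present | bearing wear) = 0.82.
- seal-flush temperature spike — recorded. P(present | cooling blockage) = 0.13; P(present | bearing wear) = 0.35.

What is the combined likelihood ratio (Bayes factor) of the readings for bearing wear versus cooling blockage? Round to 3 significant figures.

The Bayes factor is the ratio of the joint likelihoods of the reading pattern under the two hypotheses.
  bearing wear: 0.82 × 0.35 = 0.287
  cooling blockage: 0.24 × 0.13 = 0.0312
Bayes factor = 0.287 / 0.0312 ≈ 9.20

9.20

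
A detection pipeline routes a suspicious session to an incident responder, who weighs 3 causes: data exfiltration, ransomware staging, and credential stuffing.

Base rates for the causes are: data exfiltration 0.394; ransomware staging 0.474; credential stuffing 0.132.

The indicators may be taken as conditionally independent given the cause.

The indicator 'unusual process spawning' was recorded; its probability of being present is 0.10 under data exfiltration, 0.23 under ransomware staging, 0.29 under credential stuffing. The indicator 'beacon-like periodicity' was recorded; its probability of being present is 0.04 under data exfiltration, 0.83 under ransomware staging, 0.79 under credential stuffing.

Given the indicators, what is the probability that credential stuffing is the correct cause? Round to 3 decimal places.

Multiply each prior by the joint likelihood of the indicator pattern:
  data exfiltration: 0.394 × 0.10 × 0.04 = 0.001576
  ransomware staging: 0.474 × 0.23 × 0.83 = 0.090487
  credential stuffing: 0.132 × 0.29 × 0.79 = 0.030241
Normalizing constant Z = 0.001576 + 0.090487 + 0.030241 = 0.1223.
P(credential stuffing | evidence) = 0.030241 / 0.1223 ≈ 0.247.

0.247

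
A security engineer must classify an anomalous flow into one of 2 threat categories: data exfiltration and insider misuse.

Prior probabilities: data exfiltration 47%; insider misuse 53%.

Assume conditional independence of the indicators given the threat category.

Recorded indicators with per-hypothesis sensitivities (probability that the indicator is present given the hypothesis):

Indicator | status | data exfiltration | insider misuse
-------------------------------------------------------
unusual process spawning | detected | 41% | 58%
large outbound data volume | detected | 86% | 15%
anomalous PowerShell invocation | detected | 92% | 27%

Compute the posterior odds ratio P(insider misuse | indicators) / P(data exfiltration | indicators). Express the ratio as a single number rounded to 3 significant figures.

0.0817

Posterior odds equal prior odds times the likelihood ratio; only the two competing hypotheses matter.
  insider misuse: 0.53 × 0.58 × 0.15 × 0.27 = 0.01245
  data exfiltration: 0.47 × 0.41 × 0.86 × 0.92 = 0.15246
Posterior odds = 0.01245 / 0.15246 ≈ 0.0817.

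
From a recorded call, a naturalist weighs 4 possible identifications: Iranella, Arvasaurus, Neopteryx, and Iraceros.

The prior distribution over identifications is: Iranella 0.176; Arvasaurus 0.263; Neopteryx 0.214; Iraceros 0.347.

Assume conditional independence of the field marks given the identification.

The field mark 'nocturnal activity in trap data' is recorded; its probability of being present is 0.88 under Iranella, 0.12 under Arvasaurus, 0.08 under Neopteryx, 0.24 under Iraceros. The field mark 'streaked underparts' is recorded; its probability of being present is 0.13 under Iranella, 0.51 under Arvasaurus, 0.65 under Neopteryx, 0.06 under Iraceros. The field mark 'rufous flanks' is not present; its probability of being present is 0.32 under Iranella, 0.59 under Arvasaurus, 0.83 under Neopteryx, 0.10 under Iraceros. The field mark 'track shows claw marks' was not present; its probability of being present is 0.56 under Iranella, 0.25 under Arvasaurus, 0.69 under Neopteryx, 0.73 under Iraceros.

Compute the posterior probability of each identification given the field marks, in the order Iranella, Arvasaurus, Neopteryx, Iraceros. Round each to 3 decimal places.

For each hypothesis, the unnormalized posterior weight is prior × product of the field mark likelihoods (using 1 − P(present | H) for each absent field mark):
  Iranella: 0.176 × 0.88 × 0.13 × (1 − 0.32) × (1 − 0.56) = 0.0060242
  Arvasaurus: 0.263 × 0.12 × 0.51 × (1 − 0.59) × (1 − 0.25) = 0.0049494
  Neopteryx: 0.214 × 0.08 × 0.65 × (1 − 0.83) × (1 − 0.69) = 0.00058645
  Iraceros: 0.347 × 0.24 × 0.06 × (1 − 0.10) × (1 − 0.73) = 0.0012142
The unnormalized weights sum to 0.012774.
P(Iranella | evidence) = 0.0060242 / 0.012774 ≈ 0.472
P(Arvasaurus | evidence) = 0.0049494 / 0.012774 ≈ 0.387
P(Neopteryx | evidence) = 0.00058645 / 0.012774 ≈ 0.046
P(Iraceros | evidence) = 0.0012142 / 0.012774 ≈ 0.095

0.472, 0.387, 0.046, 0.095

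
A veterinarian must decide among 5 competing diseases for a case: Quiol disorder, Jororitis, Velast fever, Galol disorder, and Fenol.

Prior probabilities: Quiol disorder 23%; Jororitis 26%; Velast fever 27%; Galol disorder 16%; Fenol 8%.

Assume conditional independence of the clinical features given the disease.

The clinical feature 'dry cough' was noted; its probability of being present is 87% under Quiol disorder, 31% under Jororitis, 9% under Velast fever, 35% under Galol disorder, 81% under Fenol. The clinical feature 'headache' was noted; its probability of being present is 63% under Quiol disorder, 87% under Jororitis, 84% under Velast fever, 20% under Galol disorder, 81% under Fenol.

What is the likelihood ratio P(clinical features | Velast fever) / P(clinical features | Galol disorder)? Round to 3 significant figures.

Take the product of per-clinical feature likelihoods under each hypothesis, then divide.
  Velast fever: 0.09 × 0.84 = 0.0756
  Galol disorder: 0.35 × 0.20 = 0.07
Bayes factor = 0.0756 / 0.07 ≈ 1.08

1.08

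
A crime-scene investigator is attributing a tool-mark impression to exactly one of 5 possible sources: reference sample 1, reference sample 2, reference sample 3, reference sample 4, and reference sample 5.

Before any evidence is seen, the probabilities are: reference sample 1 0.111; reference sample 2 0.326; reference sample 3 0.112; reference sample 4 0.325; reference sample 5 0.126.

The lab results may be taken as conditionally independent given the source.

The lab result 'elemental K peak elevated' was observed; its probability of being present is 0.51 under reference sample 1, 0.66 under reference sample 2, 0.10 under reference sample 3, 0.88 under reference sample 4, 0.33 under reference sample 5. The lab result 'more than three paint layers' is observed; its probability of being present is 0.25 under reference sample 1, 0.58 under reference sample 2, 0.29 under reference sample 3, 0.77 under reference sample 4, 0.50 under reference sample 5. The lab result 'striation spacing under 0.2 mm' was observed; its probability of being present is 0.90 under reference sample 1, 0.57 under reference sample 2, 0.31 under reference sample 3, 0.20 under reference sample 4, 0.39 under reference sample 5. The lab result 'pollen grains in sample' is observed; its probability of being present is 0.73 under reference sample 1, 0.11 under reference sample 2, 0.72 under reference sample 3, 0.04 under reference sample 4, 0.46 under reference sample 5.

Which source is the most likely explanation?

For each hypothesis, the unnormalized posterior weight is prior × product of the lab result likelihoods:
  reference sample 1: 0.111 × 0.51 × 0.25 × 0.90 × 0.73 = 0.0092982
  reference sample 2: 0.326 × 0.66 × 0.58 × 0.57 × 0.11 = 0.0078245
  reference sample 3: 0.112 × 0.10 × 0.29 × 0.31 × 0.72 = 0.00072495
  reference sample 4: 0.325 × 0.88 × 0.77 × 0.20 × 0.04 = 0.0017618
  reference sample 5: 0.126 × 0.33 × 0.50 × 0.39 × 0.46 = 0.0037297
Normalizing constant Z = 0.0092982 + 0.0078245 + 0.00072495 + 0.0017618 + 0.0037297 = 0.023339.
P(reference sample 1 | evidence) ≈ 0.0092982 / 0.023339 ≈ 0.398
P(reference sample 2 | evidence) ≈ 0.0078245 / 0.023339 ≈ 0.335
P(reference sample 3 | evidence) ≈ 0.00072495 / 0.023339 ≈ 0.031
P(reference sample 4 | evidence) ≈ 0.0017618 / 0.023339 ≈ 0.075
P(reference sample 5 | evidence) ≈ 0.0037297 / 0.023339 ≈ 0.160
The largest is 0.398, so reference sample 1 is most probable.

reference sample 1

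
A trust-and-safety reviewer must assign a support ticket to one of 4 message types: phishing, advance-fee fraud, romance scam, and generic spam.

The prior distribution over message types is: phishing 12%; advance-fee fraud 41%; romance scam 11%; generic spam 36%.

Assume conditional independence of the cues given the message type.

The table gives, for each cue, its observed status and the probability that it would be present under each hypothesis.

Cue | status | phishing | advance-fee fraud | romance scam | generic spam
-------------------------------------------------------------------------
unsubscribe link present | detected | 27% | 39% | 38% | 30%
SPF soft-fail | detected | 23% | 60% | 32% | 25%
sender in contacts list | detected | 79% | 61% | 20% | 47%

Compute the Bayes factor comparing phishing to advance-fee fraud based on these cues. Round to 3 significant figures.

Joint likelihood of the cue pattern under each hypothesis:
  phishing: 0.27 × 0.23 × 0.79 = 0.049059
  advance-fee fraud: 0.39 × 0.60 × 0.61 = 0.14274
Bayes factor = 0.049059 / 0.14274 ≈ 0.344

0.344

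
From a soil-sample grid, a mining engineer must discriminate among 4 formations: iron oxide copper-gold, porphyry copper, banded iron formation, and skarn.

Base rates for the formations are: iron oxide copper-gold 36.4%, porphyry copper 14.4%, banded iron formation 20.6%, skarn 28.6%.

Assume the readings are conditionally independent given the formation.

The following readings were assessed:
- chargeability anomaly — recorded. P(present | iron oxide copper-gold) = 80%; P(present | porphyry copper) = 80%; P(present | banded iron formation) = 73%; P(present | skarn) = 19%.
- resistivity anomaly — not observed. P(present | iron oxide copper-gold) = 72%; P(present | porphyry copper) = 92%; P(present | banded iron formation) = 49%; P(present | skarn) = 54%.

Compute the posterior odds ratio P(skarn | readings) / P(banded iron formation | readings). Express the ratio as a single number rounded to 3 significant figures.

Unnormalized posterior weight (prior times the reading likelihoods) for each of the two hypotheses (using 1 − P(present | H) for each absent reading):
  skarn: 0.286 × 0.19 × (1 − 0.54) = 0.024996
  banded iron formation: 0.206 × 0.73 × (1 − 0.49) = 0.076694
Odds(skarn : banded iron formation) = 0.024996 / 0.076694 ≈ 0.326.

0.326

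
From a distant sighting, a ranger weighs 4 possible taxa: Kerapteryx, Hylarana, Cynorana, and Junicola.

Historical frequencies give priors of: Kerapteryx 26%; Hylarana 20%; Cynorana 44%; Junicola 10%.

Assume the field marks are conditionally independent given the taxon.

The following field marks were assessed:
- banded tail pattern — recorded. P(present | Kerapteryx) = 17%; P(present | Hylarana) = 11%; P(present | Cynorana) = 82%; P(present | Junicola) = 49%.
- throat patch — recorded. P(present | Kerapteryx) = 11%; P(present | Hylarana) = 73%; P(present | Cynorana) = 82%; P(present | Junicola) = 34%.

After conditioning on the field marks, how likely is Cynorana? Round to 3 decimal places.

By Bayes' rule with conditional independence, the unnormalized weight for each hypothesis is prior × ∏ likelihoods:
  Kerapteryx: 0.26 × 0.17 × 0.11 = 0.004862
  Hylarana: 0.20 × 0.11 × 0.73 = 0.01606
  Cynorana: 0.44 × 0.82 × 0.82 = 0.29586
  Junicola: 0.10 × 0.49 × 0.34 = 0.01666
Normalizing constant Z = 0.004862 + 0.01606 + 0.29586 + 0.01666 = 0.33344.
P(Cynorana | evidence) = 0.29586 / 0.33344 ≈ 0.887.

0.887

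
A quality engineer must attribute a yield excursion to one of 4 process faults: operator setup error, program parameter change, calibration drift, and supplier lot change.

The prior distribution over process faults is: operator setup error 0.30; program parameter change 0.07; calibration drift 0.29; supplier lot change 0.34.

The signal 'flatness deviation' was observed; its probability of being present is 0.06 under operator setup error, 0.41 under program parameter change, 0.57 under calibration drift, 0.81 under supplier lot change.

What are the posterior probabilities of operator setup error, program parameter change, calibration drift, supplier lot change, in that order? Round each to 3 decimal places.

0.037, 0.059, 0.339, 0.565

For each hypothesis, the unnormalized posterior weight is prior × likelihood:
  operator setup error: 0.30 × 0.06 = 0.018
  program parameter change: 0.07 × 0.41 = 0.0287
  calibration drift: 0.29 × 0.57 = 0.1653
  supplier lot change: 0.34 × 0.81 = 0.2754
Marginal likelihood of the evidence = 0.4874.
P(operator setup error | evidence) = 0.018 / 0.4874 ≈ 0.037
P(program parameter change | evidence) = 0.0287 / 0.4874 ≈ 0.059
P(calibration drift | evidence) = 0.1653 / 0.4874 ≈ 0.339
P(supplier lot change | evidence) = 0.2754 / 0.4874 ≈ 0.565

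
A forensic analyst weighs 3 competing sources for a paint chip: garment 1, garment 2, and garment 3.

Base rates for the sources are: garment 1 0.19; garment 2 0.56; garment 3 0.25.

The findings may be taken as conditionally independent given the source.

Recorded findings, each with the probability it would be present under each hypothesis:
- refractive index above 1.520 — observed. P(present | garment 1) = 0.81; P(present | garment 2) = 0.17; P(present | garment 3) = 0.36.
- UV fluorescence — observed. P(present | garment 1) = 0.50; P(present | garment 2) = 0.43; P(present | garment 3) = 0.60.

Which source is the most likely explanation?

garment 1

By Bayes' rule with conditional independence, the unnormalized weight for each hypothesis is prior × ∏ likelihoods:
  garment 1: 0.19 × 0.81 × 0.50 = 0.07695
  garment 2: 0.56 × 0.17 × 0.43 = 0.040936
  garment 3: 0.25 × 0.36 × 0.60 = 0.054
Marginal likelihood of the evidence = 0.17189.
P(garment 1 | evidence) ≈ 0.07695 / 0.17189 ≈ 0.448
P(garment 2 | evidence) ≈ 0.040936 / 0.17189 ≈ 0.238
P(garment 3 | evidence) ≈ 0.054 / 0.17189 ≈ 0.314
The largest is 0.448, so garment 1 is most probable.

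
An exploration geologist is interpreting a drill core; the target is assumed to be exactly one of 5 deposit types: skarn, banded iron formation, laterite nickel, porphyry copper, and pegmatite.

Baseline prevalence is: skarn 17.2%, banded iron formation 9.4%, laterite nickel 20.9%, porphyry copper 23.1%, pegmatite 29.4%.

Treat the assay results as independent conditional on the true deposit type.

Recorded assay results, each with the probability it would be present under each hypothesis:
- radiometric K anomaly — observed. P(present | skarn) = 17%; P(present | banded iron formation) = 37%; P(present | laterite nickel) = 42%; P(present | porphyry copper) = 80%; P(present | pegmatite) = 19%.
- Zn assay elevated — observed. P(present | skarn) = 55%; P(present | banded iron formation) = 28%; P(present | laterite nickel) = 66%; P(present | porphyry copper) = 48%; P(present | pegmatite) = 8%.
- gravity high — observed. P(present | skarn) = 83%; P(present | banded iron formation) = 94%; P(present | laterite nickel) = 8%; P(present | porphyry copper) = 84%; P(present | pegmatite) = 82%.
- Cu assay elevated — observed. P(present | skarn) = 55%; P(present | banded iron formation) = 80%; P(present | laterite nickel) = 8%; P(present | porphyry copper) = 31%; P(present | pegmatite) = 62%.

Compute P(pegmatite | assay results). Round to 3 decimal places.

By Bayes' rule with conditional independence, the unnormalized weight for each hypothesis is prior × ∏ likelihoods:
  skarn: 0.172 × 0.17 × 0.55 × 0.83 × 0.55 = 0.0073414
  banded iron formation: 0.094 × 0.37 × 0.28 × 0.94 × 0.80 = 0.0073233
  laterite nickel: 0.209 × 0.42 × 0.66 × 0.08 × 0.08 = 0.00037078
  porphyry copper: 0.231 × 0.80 × 0.48 × 0.84 × 0.31 = 0.023099
  pegmatite: 0.294 × 0.19 × 0.08 × 0.82 × 0.62 = 0.0022719
The unnormalized weights sum to 0.040406.
P(pegmatite | evidence) = 0.0022719 / 0.040406 ≈ 0.056.

0.056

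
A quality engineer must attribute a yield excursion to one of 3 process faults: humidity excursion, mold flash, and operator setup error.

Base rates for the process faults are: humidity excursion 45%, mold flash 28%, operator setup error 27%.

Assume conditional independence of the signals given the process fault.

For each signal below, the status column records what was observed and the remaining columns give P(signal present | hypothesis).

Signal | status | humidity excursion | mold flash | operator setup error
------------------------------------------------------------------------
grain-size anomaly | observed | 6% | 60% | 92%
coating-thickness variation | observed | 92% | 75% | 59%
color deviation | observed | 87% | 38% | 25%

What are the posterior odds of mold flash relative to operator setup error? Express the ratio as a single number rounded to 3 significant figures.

Unnormalized posterior weight (prior times the signal likelihoods) for each of the two hypotheses:
  mold flash: 0.28 × 0.60 × 0.75 × 0.38 = 0.04788
  operator setup error: 0.27 × 0.92 × 0.59 × 0.25 = 0.036639
Odds(mold flash : operator setup error) = 0.04788 / 0.036639 ≈ 1.31.

1.31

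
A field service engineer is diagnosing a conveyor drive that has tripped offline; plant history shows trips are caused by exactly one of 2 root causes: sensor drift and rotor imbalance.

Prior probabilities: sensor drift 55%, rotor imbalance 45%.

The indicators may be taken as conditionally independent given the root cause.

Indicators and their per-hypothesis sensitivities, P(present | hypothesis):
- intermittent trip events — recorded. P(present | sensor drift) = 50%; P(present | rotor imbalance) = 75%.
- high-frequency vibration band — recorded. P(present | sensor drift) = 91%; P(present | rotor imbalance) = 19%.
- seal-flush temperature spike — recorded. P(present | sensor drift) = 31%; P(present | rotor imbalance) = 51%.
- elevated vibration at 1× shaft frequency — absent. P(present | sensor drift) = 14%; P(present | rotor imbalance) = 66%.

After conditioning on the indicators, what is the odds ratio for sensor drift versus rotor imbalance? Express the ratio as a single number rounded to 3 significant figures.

The normalizing constant cancels in an odds ratio, so compute prior × likelihood for the two hypotheses only (using 1 − P(present | H) for each absent indicator):
  sensor drift: 0.55 × 0.50 × 0.91 × 0.31 × (1 − 0.14) = 0.066717
  rotor imbalance: 0.45 × 0.75 × 0.19 × 0.51 × (1 − 0.66) = 0.011119
Odds(sensor drift : rotor imbalance) = 0.066717 / 0.011119 ≈ 6.00.

6.00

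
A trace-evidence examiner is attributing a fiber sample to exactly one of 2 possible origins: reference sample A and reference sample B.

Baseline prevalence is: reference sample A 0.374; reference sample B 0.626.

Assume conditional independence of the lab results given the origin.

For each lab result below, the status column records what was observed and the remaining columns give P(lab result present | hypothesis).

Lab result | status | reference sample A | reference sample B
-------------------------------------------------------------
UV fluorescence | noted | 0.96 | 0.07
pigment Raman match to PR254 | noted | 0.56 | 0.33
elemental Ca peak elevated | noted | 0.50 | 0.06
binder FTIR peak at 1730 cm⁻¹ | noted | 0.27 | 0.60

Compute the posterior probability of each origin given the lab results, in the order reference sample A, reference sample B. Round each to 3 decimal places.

For each hypothesis, the unnormalized posterior weight is prior × product of the lab result likelihoods:
  reference sample A: 0.374 × 0.96 × 0.56 × 0.50 × 0.27 = 0.027143
  reference sample B: 0.626 × 0.07 × 0.33 × 0.06 × 0.60 = 0.00052058
The unnormalized weights sum to 0.027664.
P(reference sample A | evidence) = 0.027143 / 0.027664 ≈ 0.981
P(reference sample B | evidence) = 0.00052058 / 0.027664 ≈ 0.019

0.981, 0.019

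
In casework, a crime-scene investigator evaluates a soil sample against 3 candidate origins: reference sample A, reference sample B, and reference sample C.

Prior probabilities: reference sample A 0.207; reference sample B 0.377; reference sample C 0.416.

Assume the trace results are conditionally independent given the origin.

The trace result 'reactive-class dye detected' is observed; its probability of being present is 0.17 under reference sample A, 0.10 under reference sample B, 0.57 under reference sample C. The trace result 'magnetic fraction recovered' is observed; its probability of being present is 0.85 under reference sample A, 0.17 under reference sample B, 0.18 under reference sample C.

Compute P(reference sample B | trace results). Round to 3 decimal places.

By Bayes' rule with conditional independence, the unnormalized weight for each hypothesis is prior × ∏ likelihoods:
  reference sample A: 0.207 × 0.17 × 0.85 = 0.029911
  reference sample B: 0.377 × 0.10 × 0.17 = 0.006409
  reference sample C: 0.416 × 0.57 × 0.18 = 0.042682
The unnormalized weights sum to 0.079002.
P(reference sample B | evidence) = 0.006409 / 0.079002 ≈ 0.081.

0.081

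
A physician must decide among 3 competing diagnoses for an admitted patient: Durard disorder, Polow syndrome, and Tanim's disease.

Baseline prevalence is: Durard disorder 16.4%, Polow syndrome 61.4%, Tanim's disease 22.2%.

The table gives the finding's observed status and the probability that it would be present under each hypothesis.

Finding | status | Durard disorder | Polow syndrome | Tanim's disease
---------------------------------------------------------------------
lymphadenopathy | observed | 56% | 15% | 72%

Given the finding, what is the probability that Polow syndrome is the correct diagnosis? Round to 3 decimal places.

By Bayes' rule, the unnormalized weight for each hypothesis is prior × likelihood:
  Durard disorder: 0.164 × 0.56 = 0.09184
  Polow syndrome: 0.614 × 0.15 = 0.0921
  Tanim's disease: 0.222 × 0.72 = 0.15984
Normalizing constant Z = 0.09184 + 0.0921 + 0.15984 = 0.34378.
P(Polow syndrome | evidence) = 0.0921 / 0.34378 ≈ 0.268.

0.268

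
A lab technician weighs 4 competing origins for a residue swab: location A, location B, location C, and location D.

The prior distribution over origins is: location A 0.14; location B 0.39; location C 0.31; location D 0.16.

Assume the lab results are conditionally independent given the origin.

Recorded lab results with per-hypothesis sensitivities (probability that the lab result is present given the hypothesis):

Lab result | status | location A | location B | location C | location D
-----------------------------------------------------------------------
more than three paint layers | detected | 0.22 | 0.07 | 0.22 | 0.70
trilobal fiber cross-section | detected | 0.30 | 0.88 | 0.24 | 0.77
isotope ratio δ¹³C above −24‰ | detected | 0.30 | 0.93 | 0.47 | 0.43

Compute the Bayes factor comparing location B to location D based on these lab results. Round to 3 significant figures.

0.247

Take the product of per-lab result likelihoods under each hypothesis, then divide.
  location B: 0.07 × 0.88 × 0.93 = 0.057288
  location D: 0.70 × 0.77 × 0.43 = 0.23177
Bayes factor = 0.057288 / 0.23177 ≈ 0.247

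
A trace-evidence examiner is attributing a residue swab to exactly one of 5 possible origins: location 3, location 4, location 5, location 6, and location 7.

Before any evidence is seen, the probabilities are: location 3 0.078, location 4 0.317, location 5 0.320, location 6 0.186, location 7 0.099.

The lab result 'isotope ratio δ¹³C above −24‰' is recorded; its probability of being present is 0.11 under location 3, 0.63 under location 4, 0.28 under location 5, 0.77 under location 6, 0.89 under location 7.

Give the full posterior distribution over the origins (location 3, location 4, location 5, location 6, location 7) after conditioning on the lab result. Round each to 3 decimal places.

By Bayes' rule, the unnormalized weight for each hypothesis is prior × likelihood:
  location 3: 0.078 × 0.11 = 0.00858
  location 4: 0.317 × 0.63 = 0.19971
  location 5: 0.320 × 0.28 = 0.0896
  location 6: 0.186 × 0.77 = 0.14322
  location 7: 0.099 × 0.89 = 0.08811
The unnormalized weights sum to 0.52922.
P(location 3 | evidence) = 0.00858 / 0.52922 ≈ 0.016
P(location 4 | evidence) = 0.19971 / 0.52922 ≈ 0.377
P(location 5 | evidence) = 0.0896 / 0.52922 ≈ 0.169
P(location 6 | evidence) = 0.14322 / 0.52922 ≈ 0.271
P(location 7 | evidence) = 0.08811 / 0.52922 ≈ 0.166

0.016, 0.377, 0.169, 0.271, 0.166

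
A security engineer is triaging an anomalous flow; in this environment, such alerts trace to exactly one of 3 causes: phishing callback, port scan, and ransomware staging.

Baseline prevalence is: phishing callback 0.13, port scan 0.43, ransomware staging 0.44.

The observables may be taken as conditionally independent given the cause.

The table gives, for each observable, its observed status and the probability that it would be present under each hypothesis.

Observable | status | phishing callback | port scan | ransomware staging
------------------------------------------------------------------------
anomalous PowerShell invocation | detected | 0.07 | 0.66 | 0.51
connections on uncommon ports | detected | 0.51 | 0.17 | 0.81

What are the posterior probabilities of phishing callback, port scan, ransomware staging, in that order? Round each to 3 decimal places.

0.020, 0.206, 0.775

By Bayes' rule with conditional independence, the unnormalized weight for each hypothesis is prior × ∏ likelihoods:
  phishing callback: 0.13 × 0.07 × 0.51 = 0.004641
  port scan: 0.43 × 0.66 × 0.17 = 0.048246
  ransomware staging: 0.44 × 0.51 × 0.81 = 0.18176
Marginal likelihood of the evidence = 0.23465.
P(phishing callback | evidence) = 0.004641 / 0.23465 ≈ 0.020
P(port scan | evidence) = 0.048246 / 0.23465 ≈ 0.206
P(ransomware staging | evidence) = 0.18176 / 0.23465 ≈ 0.775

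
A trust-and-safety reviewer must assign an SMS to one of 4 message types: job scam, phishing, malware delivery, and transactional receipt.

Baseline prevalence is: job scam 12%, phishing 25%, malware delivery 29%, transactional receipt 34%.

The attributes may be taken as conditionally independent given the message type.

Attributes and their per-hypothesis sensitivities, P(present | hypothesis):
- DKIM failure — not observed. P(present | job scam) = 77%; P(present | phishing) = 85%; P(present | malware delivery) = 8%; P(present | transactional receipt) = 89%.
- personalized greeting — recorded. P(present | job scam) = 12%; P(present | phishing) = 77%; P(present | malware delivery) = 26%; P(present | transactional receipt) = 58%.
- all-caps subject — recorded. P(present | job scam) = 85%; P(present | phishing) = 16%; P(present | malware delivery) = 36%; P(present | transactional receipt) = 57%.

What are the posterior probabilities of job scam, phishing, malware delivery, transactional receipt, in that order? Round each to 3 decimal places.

By Bayes' rule with conditional independence, the unnormalized weight for each hypothesis is prior × ∏ likelihoods (using 1 − P(present | H) for each absent attribute):
  job scam: 0.12 × (1 − 0.77) × 0.12 × 0.85 = 0.0028152
  phishing: 0.25 × (1 − 0.85) × 0.77 × 0.16 = 0.00462
  malware delivery: 0.29 × (1 − 0.08) × 0.26 × 0.36 = 0.024972
  transactional receipt: 0.34 × (1 − 0.89) × 0.58 × 0.57 = 0.012364
Normalizing constant Z = 0.0028152 + 0.00462 + 0.024972 + 0.012364 = 0.044772.
P(job scam | evidence) = 0.0028152 / 0.044772 ≈ 0.063
P(phishing | evidence) = 0.00462 / 0.044772 ≈ 0.103
P(malware delivery | evidence) = 0.024972 / 0.044772 ≈ 0.558
P(transactional receipt | evidence) = 0.012364 / 0.044772 ≈ 0.276

0.063, 0.103, 0.558, 0.276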